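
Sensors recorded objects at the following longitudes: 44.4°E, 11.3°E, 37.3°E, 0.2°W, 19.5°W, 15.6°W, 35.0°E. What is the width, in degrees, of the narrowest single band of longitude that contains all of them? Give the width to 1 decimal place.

Sort the longitudes: -19.5°, -15.6°, -0.2°, +11.3°, +35.0°, +37.3°, +44.4°.
Eastward gaps between consecutive values (wrapping around): 3.9°, 15.4°, 11.5°, 23.7°, 2.3°, 7.1°, 296.1°.
Largest gap = 296.1° ⇒ minimal covering band is its complement: 360° − 296.1° = 63.9°.
Band runs from -19.5° eastward to +44.4°.

63.9°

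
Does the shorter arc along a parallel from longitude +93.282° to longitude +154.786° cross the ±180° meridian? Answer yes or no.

Signed shortest Δλ = ((154.786 − 93.282 + 180) mod 360) − 180 = 61.504°.
Going east by 61.504° from +93.282° reaches +154.786° without touching 180°.

No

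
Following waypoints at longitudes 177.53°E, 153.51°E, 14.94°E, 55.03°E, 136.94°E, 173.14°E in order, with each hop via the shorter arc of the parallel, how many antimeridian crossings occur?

0

Leg 1: +177.53° → +153.51°, shortest Δλ = -24.02° (west) — does not cross 180°.
Leg 2: +153.51° → +14.94°, shortest Δλ = -138.57° (west) — does not cross 180°.
Leg 3: +14.94° → +55.03°, shortest Δλ = 40.09° (east) — does not cross 180°.
Leg 4: +55.03° → +136.94°, shortest Δλ = 81.91° (east) — does not cross 180°.
Leg 5: +136.94° → +173.14°, shortest Δλ = 36.2° (east) — does not cross 180°.
Total crossings: 0.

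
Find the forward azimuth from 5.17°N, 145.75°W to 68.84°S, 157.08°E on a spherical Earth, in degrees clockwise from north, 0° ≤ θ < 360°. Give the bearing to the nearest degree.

Δλ = 157.08 − -145.75 = 302.83°; wrapped into (−180°, 180°]: -57.17°.
θ = atan2( sin Δλ · cos φ₂ , cos φ₁ · sin φ₂ − sin φ₁ · cos φ₂ · cos Δλ )
  = atan2(-0.30332, -0.94642) = -162.230° → normalised to [0°, 360°): 197.770°.

198°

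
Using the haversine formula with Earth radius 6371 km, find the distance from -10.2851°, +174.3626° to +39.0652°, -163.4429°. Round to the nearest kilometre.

5949 km

Δλ = -163.4429 − 174.3626 = -337.8055°; wrapped into (−180°, 180°]: 22.1945°.
Δφ = 39.0652 − -10.2851 = 49.3503°.
a = sin²(Δφ/2) + cos φ₁ · cos φ₂ · sin²(Δλ/2) = 0.202586.
c = 2·atan2(√a, √(1−a)) = 0.93374 rad → d = 6371·c ≈ 5948.88 km.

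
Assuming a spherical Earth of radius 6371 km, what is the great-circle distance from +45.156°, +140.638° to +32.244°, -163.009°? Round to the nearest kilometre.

4989 km

Δλ = -163.009 − 140.638 = -303.647°; wrapped into (−180°, 180°]: 56.353°.
Δφ = 32.244 − 45.156 = -12.912°.
a = sin²(Δφ/2) + cos φ₁ · cos φ₂ · sin²(Δλ/2) = 0.145624.
c = 2·atan2(√a, √(1−a)) = 0.78307 rad → d = 6371·c ≈ 4988.93 km.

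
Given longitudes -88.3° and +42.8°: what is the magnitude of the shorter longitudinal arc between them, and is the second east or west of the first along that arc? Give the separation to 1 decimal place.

131.1° east

Raw difference: 42.8 − -88.3 = 131.1°.
Normalise into (−180°, 180°]: 131.1° stays 131.1°.
Positive ⇒ the second point lies to the east; separation 131.1°.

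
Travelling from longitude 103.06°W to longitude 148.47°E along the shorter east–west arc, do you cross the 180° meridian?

Yes

Naïve |148.47 − -103.06| = 251.53° > 180°, so the shorter arc goes the other way round — across 180°.
Signed shortest Δλ = ((148.47 − -103.06 + 180) mod 360) − 180 = -108.47°.
Going west by 108.47° from -103.06° passes through 180° before reaching +148.47°.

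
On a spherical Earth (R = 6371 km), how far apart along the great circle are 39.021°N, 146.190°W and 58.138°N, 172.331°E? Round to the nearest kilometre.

Δλ = 172.331 − -146.190 = 318.521°; wrapped into (−180°, 180°]: -41.479°.
Δφ = 58.138 − 39.021 = 19.117°.
a = sin²(Δφ/2) + cos φ₁ · cos φ₂ · sin²(Δλ/2) = 0.079003.
c = 2·atan2(√a, √(1−a)) = 0.56983 rad → d = 6371·c ≈ 3630.37 km.

3630 km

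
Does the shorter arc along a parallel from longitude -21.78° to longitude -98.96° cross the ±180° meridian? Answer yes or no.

No

Signed shortest Δλ = ((-98.96 − -21.78 + 180) mod 360) − 180 = -77.18°.
Going west by 77.18° from -21.78° reaches -98.96° without touching 180°.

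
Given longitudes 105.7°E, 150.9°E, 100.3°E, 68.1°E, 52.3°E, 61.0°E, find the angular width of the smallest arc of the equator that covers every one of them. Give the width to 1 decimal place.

98.6°

Sort the longitudes: +52.3°, +61.0°, +68.1°, +100.3°, +105.7°, +150.9°.
Eastward gaps between consecutive values (wrapping around): 8.7°, 7.1°, 32.2°, 5.4°, 45.2°, 261.4°.
Largest gap = 261.4° ⇒ minimal covering band is its complement: 360° − 261.4° = 98.6°.
Band runs from +52.3° eastward to +150.9°.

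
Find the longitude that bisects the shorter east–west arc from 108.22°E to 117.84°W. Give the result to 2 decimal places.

175.19°E

Signed shortest Δλ from +108.22° to -117.84° is +133.94°.
Midpoint longitude = +108.22° + (+133.94°)/2 = +108.22° + 66.97° = +175.19°.
(The naïve average (+108.22 + -117.84)/2 = -4.81° is on the wrong side of the globe.)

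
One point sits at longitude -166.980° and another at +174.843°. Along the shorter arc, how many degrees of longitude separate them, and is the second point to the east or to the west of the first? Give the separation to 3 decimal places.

Raw difference: 174.843 − -166.980 = 341.823°.
Normalise into (−180°, 180°]: 341.823° − 360° = -18.177°.
Negative ⇒ the second point lies to the west; separation 18.177°.

18.177° west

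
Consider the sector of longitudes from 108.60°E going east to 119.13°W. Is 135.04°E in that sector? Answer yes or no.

Band width going east from +108.60° to -119.13°: ((-119.13 − 108.60) mod 360) = 132.27°.
Offset of +135.04° east of the west edge: ((135.04 − 108.60) mod 360) = 26.44°.
26.44° ≤ 132.27° ⇒ inside.

Yes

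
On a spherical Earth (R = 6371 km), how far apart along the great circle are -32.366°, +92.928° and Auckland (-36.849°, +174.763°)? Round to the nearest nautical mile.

3924 nmi

Δλ = 174.763 − 92.928 = 81.835°.
Δφ = -36.849 − -32.366 = -4.483°.
a = sin²(Δφ/2) + cos φ₁ · cos φ₂ · sin²(Δλ/2) = 0.291483.
c = 2·atan2(√a, √(1−a)) = 1.14062 rad → d = 6371·c ≈ 7266.87 km ≈ 3923.80 nmi.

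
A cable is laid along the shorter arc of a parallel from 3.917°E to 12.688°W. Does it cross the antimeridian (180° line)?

Signed shortest Δλ = ((-12.688 − 3.917 + 180) mod 360) − 180 = -16.605°.
Going west by 16.605° from +3.917° reaches -12.688° without touching 180°.

No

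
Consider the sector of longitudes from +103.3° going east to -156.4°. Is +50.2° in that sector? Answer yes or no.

Band width going east from +103.3° to -156.4°: ((-156.4 − 103.3) mod 360) = 100.3°.
Offset of +50.2° east of the west edge: ((50.2 − 103.3) mod 360) = 306.9°.
306.9° > 100.3° ⇒ outside.

No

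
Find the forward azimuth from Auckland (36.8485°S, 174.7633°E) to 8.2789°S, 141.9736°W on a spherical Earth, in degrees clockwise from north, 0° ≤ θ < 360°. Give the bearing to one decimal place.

65.0°

Δλ = -141.9736 − 174.7633 = -316.7369°; wrapped into (−180°, 180°]: 43.2631°.
θ = atan2( sin Δλ · cos φ₂ , cos φ₁ · sin φ₂ − sin φ₁ · cos φ₂ · cos Δλ )
  = atan2(0.67821, 0.31693) = 64.953° → normalised to [0°, 360°): 64.953°.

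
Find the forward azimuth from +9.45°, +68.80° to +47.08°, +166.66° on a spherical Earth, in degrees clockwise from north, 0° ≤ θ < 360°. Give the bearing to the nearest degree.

Δλ = 166.66 − 68.80 = 97.86°.
θ = atan2( sin Δλ · cos φ₂ , cos φ₁ · sin φ₂ − sin φ₁ · cos φ₂ · cos Δλ )
  = atan2(0.67458, 0.73766) = 42.443° → normalised to [0°, 360°): 42.443°.

42°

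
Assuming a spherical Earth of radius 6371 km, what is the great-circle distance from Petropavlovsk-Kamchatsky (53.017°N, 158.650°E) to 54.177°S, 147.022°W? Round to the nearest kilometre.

Δλ = -147.022 − 158.650 = -305.672°; wrapped into (−180°, 180°]: 54.328°.
Δφ = -54.177 − 53.017 = -107.194°.
a = sin²(Δφ/2) + cos φ₁ · cos φ₂ · sin²(Δλ/2) = 0.721190.
c = 2·atan2(√a, √(1−a)) = 2.02905 rad → d = 6371·c ≈ 12927.06 km.

12927 km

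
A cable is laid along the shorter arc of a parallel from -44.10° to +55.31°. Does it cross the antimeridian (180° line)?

No

Signed shortest Δλ = ((55.31 − -44.10 + 180) mod 360) − 180 = 99.41°.
Going east by 99.41° from -44.10° reaches +55.31° without touching 180°.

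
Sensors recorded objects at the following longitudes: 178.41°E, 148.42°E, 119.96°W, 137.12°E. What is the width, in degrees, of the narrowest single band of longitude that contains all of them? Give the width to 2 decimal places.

Sort the longitudes: -119.96°, +137.12°, +148.42°, +178.41°.
Eastward gaps between consecutive values (wrapping around): 257.08°, 11.30°, 29.99°, 61.63°.
Largest gap = 257.08° ⇒ minimal covering band is its complement: 360° − 257.08° = 102.92°.
Band runs from +137.12° eastward to -119.96°, crossing the antimeridian.

102.92°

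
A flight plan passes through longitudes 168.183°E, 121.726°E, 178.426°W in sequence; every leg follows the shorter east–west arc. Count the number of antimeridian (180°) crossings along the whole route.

Leg 1: +168.183° → +121.726°, shortest Δλ = -46.457° (west) — does not cross 180°.
Leg 2: +121.726° → -178.426°, shortest Δλ = 59.848° (east) — crosses 180°.
Total crossings: 1.

1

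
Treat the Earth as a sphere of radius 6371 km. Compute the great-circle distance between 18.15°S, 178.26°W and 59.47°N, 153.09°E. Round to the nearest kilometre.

9014 km

Δλ = 153.09 − -178.26 = 331.35°; wrapped into (−180°, 180°]: -28.65°.
Δφ = 59.47 − -18.15 = 77.62°.
a = sin²(Δφ/2) + cos φ₁ · cos φ₂ · sin²(Δλ/2) = 0.422353.
c = 2·atan2(√a, √(1−a)) = 1.41487 rad → d = 6371·c ≈ 9014.15 km.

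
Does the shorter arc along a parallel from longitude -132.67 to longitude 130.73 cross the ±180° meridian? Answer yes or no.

Naïve |130.73 − -132.67| = 263.4° > 180°, so the shorter arc goes the other way round — across 180°.
Signed shortest Δλ = ((130.73 − -132.67 + 180) mod 360) − 180 = -96.6°.
Going west by 96.6° from -132.67° passes through 180° before reaching +130.73°.

Yes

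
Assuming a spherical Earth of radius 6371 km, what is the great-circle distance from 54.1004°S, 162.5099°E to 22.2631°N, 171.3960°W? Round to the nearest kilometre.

8852 km

Δλ = -171.3960 − 162.5099 = -333.9059°; wrapped into (−180°, 180°]: 26.0941°.
Δφ = 22.2631 − -54.1004 = 76.3635°.
a = sin²(Δφ/2) + cos φ₁ · cos φ₂ · sin²(Δλ/2) = 0.409775.
c = 2·atan2(√a, √(1−a)) = 1.38935 rad → d = 6371·c ≈ 8851.56 km.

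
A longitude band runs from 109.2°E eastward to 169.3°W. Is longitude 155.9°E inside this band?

Band width going east from +109.2° to -169.3°: ((-169.3 − 109.2) mod 360) = 81.5°.
Offset of +155.9° east of the west edge: ((155.9 − 109.2) mod 360) = 46.7°.
46.7° ≤ 81.5° ⇒ inside.

Yes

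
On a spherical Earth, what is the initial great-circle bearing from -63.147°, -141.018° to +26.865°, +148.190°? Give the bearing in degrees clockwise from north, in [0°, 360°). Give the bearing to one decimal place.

298.9°

Δλ = 148.190 − -141.018 = 289.208°; wrapped into (−180°, 180°]: -70.792°.
θ = atan2( sin Δλ · cos φ₂ , cos φ₁ · sin φ₂ − sin φ₁ · cos φ₂ · cos Δλ )
  = atan2(-0.84241, 0.46596) = -61.052° → normalised to [0°, 360°): 298.948°.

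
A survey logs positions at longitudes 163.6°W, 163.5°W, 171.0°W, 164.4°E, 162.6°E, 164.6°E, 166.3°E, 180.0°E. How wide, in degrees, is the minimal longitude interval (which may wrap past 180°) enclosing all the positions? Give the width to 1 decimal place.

33.9°

Sort the longitudes: -171.0°, -163.6°, -163.5°, +162.6°, +164.4°, +164.6°, +166.3°, +180.0°.
Eastward gaps between consecutive values (wrapping around): 7.4°, 0.1°, 326.1°, 1.8°, 0.2°, 1.7°, 13.7°, 9.0°.
Largest gap = 326.1° ⇒ minimal covering band is its complement: 360° − 326.1° = 33.9°.
Band runs from +162.6° eastward to -163.5°, crossing the antimeridian.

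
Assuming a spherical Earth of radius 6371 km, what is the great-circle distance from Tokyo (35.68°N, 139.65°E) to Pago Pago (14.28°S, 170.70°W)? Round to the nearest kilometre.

7622 km

Δλ = -170.70 − 139.65 = -310.35°; wrapped into (−180°, 180°]: 49.65°.
Δφ = -14.28 − 35.68 = -49.96°.
a = sin²(Δφ/2) + cos φ₁ · cos φ₂ · sin²(Δλ/2) = 0.317099.
c = 2·atan2(√a, √(1−a)) = 1.19630 rad → d = 6371·c ≈ 7621.63 km.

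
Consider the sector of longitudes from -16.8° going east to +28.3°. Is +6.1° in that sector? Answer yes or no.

Band width going east from -16.8° to +28.3°: ((28.3 − -16.8) mod 360) = 45.1°.
Offset of +6.1° east of the west edge: ((6.1 − -16.8) mod 360) = 22.9°.
22.9° ≤ 45.1° ⇒ inside.

Yes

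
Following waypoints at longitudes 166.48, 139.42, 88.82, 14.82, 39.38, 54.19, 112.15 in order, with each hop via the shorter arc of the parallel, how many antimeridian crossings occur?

0

Leg 1: +166.48° → +139.42°, shortest Δλ = -27.06° (west) — does not cross 180°.
Leg 2: +139.42° → +88.82°, shortest Δλ = -50.6° (west) — does not cross 180°.
Leg 3: +88.82° → +14.82°, shortest Δλ = -74.0° (west) — does not cross 180°.
Leg 4: +14.82° → +39.38°, shortest Δλ = 24.56° (east) — does not cross 180°.
Leg 5: +39.38° → +54.19°, shortest Δλ = 14.81° (east) — does not cross 180°.
Leg 6: +54.19° → +112.15°, shortest Δλ = 57.96° (east) — does not cross 180°.
Total crossings: 0.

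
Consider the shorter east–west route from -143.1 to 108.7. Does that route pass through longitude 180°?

Yes

Naïve |108.7 − -143.1| = 251.8° > 180°, so the shorter arc goes the other way round — across 180°.
Signed shortest Δλ = ((108.7 − -143.1 + 180) mod 360) − 180 = -108.2°.
Going west by 108.2° from -143.1° passes through 180° before reaching +108.7°.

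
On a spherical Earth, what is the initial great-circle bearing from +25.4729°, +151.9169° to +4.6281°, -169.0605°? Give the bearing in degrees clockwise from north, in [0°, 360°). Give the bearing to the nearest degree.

113°

Δλ = -169.0605 − 151.9169 = -320.9774°; wrapped into (−180°, 180°]: 39.0226°.
θ = atan2( sin Δλ · cos φ₂ , cos φ₁ · sin φ₂ − sin φ₁ · cos φ₂ · cos Δλ )
  = atan2(0.62757, -0.26020) = 112.519° → normalised to [0°, 360°): 112.519°.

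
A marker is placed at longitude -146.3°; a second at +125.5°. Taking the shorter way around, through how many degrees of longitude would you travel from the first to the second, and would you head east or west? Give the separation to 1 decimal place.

Raw difference: 125.5 − -146.3 = 271.8°.
Normalise into (−180°, 180°]: 271.8° − 360° = -88.2°.
Negative ⇒ the second point lies to the west; separation 88.2°.

88.2° west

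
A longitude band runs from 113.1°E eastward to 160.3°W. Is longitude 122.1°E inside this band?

Band width going east from +113.1° to -160.3°: ((-160.3 − 113.1) mod 360) = 86.6°.
Offset of +122.1° east of the west edge: ((122.1 − 113.1) mod 360) = 9.0°.
9.0° ≤ 86.6° ⇒ inside.

Yes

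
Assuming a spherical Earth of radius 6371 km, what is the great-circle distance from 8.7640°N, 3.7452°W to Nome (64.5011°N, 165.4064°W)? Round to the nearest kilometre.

11725 km

Δλ = -165.4064 − -3.7452 = -161.6612°.
Δφ = 64.5011 − 8.7640 = 55.7371°.
a = sin²(Δφ/2) + cos φ₁ · cos φ₂ · sin²(Δλ/2) = 0.633168.
c = 2·atan2(√a, √(1−a)) = 1.84039 rad → d = 6371·c ≈ 11725.10 km.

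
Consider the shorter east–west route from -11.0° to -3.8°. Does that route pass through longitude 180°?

Signed shortest Δλ = ((-3.8 − -11.0 + 180) mod 360) − 180 = 7.2°.
Going east by 7.2° from -11.0° reaches -3.8° without touching 180°.

No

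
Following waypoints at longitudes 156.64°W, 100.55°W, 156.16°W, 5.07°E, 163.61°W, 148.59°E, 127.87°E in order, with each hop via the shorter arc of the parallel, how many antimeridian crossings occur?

Leg 1: -156.64° → -100.55°, shortest Δλ = 56.09° (east) — does not cross 180°.
Leg 2: -100.55° → -156.16°, shortest Δλ = -55.61° (west) — does not cross 180°.
Leg 3: -156.16° → +5.07°, shortest Δλ = 161.23° (east) — does not cross 180°.
Leg 4: +5.07° → -163.61°, shortest Δλ = -168.68° (west) — does not cross 180°.
Leg 5: -163.61° → +148.59°, shortest Δλ = -47.8° (west) — crosses 180°.
Leg 6: +148.59° → +127.87°, shortest Δλ = -20.72° (west) — does not cross 180°.
Total crossings: 1.

1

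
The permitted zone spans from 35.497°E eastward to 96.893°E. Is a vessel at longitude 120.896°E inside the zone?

Band width going east from +35.497° to +96.893°: ((96.893 − 35.497) mod 360) = 61.396°.
Offset of +120.896° east of the west edge: ((120.896 − 35.497) mod 360) = 85.399°.
85.399° > 61.396° ⇒ outside.

No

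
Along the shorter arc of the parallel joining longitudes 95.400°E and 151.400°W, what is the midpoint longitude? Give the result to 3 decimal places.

Signed shortest Δλ from +95.400° to -151.400° is +113.200°.
Midpoint longitude = +95.400° + (+113.200°)/2 = +95.400° + 56.600° = +152.000°.
(The naïve average (+95.400 + -151.400)/2 = -28.0° is on the wrong side of the globe.)

152.000°E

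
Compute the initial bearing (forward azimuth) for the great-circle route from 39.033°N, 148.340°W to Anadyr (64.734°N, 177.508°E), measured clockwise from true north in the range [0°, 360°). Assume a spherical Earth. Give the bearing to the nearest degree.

333°

Δλ = 177.508 − -148.340 = 325.848°; wrapped into (−180°, 180°]: -34.152°.
θ = atan2( sin Δλ · cos φ₂ , cos φ₁ · sin φ₂ − sin φ₁ · cos φ₂ · cos Δλ )
  = atan2(-0.23961, 0.48003) = -26.527° → normalised to [0°, 360°): 333.473°.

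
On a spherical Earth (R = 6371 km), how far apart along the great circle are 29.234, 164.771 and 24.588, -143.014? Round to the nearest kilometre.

Δλ = -143.014 − 164.771 = -307.785°; wrapped into (−180°, 180°]: 52.215°.
Δφ = 24.588 − 29.234 = -4.646°.
a = sin²(Δφ/2) + cos φ₁ · cos φ₂ · sin²(Δλ/2) = 0.155305.
c = 2·atan2(√a, √(1−a)) = 0.81015 rad → d = 6371·c ≈ 5161.47 km.

5161 km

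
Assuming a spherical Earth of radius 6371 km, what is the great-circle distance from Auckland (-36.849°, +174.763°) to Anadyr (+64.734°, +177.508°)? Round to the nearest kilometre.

11298 km

Δλ = 177.508 − 174.763 = 2.745°.
Δφ = 64.734 − -36.849 = 101.583°.
a = sin²(Δφ/2) + cos φ₁ · cos φ₂ · sin²(Δλ/2) = 0.600590.
c = 2·atan2(√a, √(1−a)) = 1.77336 rad → d = 6371·c ≈ 11298.06 km.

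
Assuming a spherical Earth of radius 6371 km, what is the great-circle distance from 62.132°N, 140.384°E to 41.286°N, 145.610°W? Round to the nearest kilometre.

Δλ = -145.610 − 140.384 = -285.994°; wrapped into (−180°, 180°]: 74.006°.
Δφ = 41.286 − 62.132 = -20.846°.
a = sin²(Δφ/2) + cos φ₁ · cos φ₂ · sin²(Δλ/2) = 0.159961.
c = 2·atan2(√a, √(1−a)) = 0.82293 rad → d = 6371·c ≈ 5242.88 km.

5243 km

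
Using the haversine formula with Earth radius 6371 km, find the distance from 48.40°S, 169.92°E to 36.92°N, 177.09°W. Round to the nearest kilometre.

Δλ = -177.09 − 169.92 = -347.01°; wrapped into (−180°, 180°]: 12.99°.
Δφ = 36.92 − -48.40 = 85.32°.
a = sin²(Δφ/2) + cos φ₁ · cos φ₂ · sin²(Δλ/2) = 0.465996.
c = 2·atan2(√a, √(1−a)) = 1.50274 rad → d = 6371·c ≈ 9573.93 km.

9574 km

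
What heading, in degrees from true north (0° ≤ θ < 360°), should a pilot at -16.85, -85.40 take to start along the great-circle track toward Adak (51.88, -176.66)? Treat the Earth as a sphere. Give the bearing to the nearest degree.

321°

Δλ = -176.66 − -85.40 = -91.26°.
θ = atan2( sin Δλ · cos φ₂ , cos φ₁ · sin φ₂ − sin φ₁ · cos φ₂ · cos Δλ )
  = atan2(-0.61716, 0.74901) = -39.488° → normalised to [0°, 360°): 320.512°.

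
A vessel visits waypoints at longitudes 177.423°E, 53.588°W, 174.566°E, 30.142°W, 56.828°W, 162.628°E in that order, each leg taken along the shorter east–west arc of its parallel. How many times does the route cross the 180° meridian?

4

Leg 1: +177.423° → -53.588°, shortest Δλ = 128.989° (east) — crosses 180°.
Leg 2: -53.588° → +174.566°, shortest Δλ = -131.846° (west) — crosses 180°.
Leg 3: +174.566° → -30.142°, shortest Δλ = 155.292° (east) — crosses 180°.
Leg 4: -30.142° → -56.828°, shortest Δλ = -26.686° (west) — does not cross 180°.
Leg 5: -56.828° → +162.628°, shortest Δλ = -140.544° (west) — crosses 180°.
Total crossings: 4.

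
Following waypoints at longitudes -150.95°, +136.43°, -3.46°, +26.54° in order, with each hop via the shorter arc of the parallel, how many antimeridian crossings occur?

Leg 1: -150.95° → +136.43°, shortest Δλ = -72.62° (west) — crosses 180°.
Leg 2: +136.43° → -3.46°, shortest Δλ = -139.89° (west) — does not cross 180°.
Leg 3: -3.46° → +26.54°, shortest Δλ = 30.0° (east) — does not cross 180°.
Total crossings: 1.

1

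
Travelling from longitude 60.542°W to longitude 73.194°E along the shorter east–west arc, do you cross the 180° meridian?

Signed shortest Δλ = ((73.194 − -60.542 + 180) mod 360) − 180 = 133.736°.
Going east by 133.736° from -60.542° reaches +73.194° without touching 180°.

No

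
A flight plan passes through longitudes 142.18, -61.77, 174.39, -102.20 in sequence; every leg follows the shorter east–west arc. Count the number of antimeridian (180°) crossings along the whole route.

Leg 1: +142.18° → -61.77°, shortest Δλ = 156.05° (east) — crosses 180°.
Leg 2: -61.77° → +174.39°, shortest Δλ = -123.84° (west) — crosses 180°.
Leg 3: +174.39° → -102.20°, shortest Δλ = 83.41° (east) — crosses 180°.
Total crossings: 3.

3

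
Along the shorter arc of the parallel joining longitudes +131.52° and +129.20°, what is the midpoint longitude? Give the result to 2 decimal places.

Signed shortest Δλ from +131.52° to +129.20° is -2.32°.
Midpoint longitude = +131.52° + (-2.32°)/2 = +131.52° − 1.16° = +130.36°.

+130.36°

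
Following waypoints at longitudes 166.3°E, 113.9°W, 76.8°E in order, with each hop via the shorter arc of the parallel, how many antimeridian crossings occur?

2

Leg 1: +166.3° → -113.9°, shortest Δλ = 79.8° (east) — crosses 180°.
Leg 2: -113.9° → +76.8°, shortest Δλ = -169.3° (west) — crosses 180°.
Total crossings: 2.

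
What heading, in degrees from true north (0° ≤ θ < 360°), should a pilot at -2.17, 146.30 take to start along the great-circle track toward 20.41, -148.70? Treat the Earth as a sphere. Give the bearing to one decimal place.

66.8°

Δλ = -148.70 − 146.30 = -295.00°; wrapped into (−180°, 180°]: 65.00°.
θ = atan2( sin Δλ · cos φ₂ , cos φ₁ · sin φ₂ − sin φ₁ · cos φ₂ · cos Δλ )
  = atan2(0.84941, 0.36348) = 66.833° → normalised to [0°, 360°): 66.833°.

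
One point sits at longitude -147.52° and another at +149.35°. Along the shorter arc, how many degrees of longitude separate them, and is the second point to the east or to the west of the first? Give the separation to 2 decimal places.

Raw difference: 149.35 − -147.52 = 296.87°.
Normalise into (−180°, 180°]: 296.87° − 360° = -63.13°.
Negative ⇒ the second point lies to the west; separation 63.13°.

63.13° west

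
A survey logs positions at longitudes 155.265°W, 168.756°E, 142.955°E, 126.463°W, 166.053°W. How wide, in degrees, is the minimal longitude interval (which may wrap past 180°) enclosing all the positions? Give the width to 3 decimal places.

Sort the longitudes: -166.053°, -155.265°, -126.463°, +142.955°, +168.756°.
Eastward gaps between consecutive values (wrapping around): 10.788°, 28.802°, 269.418°, 25.801°, 25.191°.
Largest gap = 269.418° ⇒ minimal covering band is its complement: 360° − 269.418° = 90.582°.
Band runs from +142.955° eastward to -126.463°, crossing the antimeridian.

90.582°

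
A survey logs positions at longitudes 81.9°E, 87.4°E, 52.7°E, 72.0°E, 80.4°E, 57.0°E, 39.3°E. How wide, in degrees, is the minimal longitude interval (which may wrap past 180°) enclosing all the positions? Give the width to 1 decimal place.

48.1°

Sort the longitudes: +39.3°, +52.7°, +57.0°, +72.0°, +80.4°, +81.9°, +87.4°.
Eastward gaps between consecutive values (wrapping around): 13.4°, 4.3°, 15.0°, 8.4°, 1.5°, 5.5°, 311.9°.
Largest gap = 311.9° ⇒ minimal covering band is its complement: 360° − 311.9° = 48.1°.
Band runs from +39.3° eastward to +87.4°.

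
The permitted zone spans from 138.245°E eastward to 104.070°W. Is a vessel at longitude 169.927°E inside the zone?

Yes

Band width going east from +138.245° to -104.070°: ((-104.070 − 138.245) mod 360) = 117.685°.
Offset of +169.927° east of the west edge: ((169.927 − 138.245) mod 360) = 31.682°.
31.682° ≤ 117.685° ⇒ inside.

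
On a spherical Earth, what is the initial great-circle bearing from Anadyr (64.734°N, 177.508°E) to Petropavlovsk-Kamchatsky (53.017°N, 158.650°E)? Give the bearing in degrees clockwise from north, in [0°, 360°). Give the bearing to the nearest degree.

228°

Δλ = 158.650 − 177.508 = -18.858°.
θ = atan2( sin Δλ · cos φ₂ , cos φ₁ · sin φ₂ − sin φ₁ · cos φ₂ · cos Δλ )
  = atan2(-0.19444, -0.17388) = -131.804° → normalised to [0°, 360°): 228.196°.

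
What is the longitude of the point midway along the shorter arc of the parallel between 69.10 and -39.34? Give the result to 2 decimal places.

Signed shortest Δλ from +69.10° to -39.34° is -108.44°.
Midpoint longitude = +69.10° + (-108.44°)/2 = +69.10° − 54.22° = +14.88°.

+14.88°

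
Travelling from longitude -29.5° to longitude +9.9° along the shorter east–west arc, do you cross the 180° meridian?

No

Signed shortest Δλ = ((9.9 − -29.5 + 180) mod 360) − 180 = 39.4°.
Going east by 39.4° from -29.5° reaches +9.9° without touching 180°.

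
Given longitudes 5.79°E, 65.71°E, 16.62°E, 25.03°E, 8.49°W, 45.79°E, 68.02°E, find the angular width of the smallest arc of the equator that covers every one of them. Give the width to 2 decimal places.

76.51°

Sort the longitudes: -8.49°, +5.79°, +16.62°, +25.03°, +45.79°, +65.71°, +68.02°.
Eastward gaps between consecutive values (wrapping around): 14.28°, 10.83°, 8.41°, 20.76°, 19.92°, 2.31°, 283.49°.
Largest gap = 283.49° ⇒ minimal covering band is its complement: 360° − 283.49° = 76.51°.
Band runs from -8.49° eastward to +68.02°.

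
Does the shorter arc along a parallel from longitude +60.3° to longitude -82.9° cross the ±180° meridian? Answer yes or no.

No

Signed shortest Δλ = ((-82.9 − 60.3 + 180) mod 360) − 180 = -143.2°.
Going west by 143.2° from +60.3° reaches -82.9° without touching 180°.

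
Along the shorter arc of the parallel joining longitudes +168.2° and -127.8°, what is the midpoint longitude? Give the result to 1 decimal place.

-159.8°

Signed shortest Δλ from +168.2° to -127.8° is +64.0°.
Midpoint longitude = +168.2° + (+64.0°)/2 = +168.2° + 32.0° = +200.2°.
Normalise into (−180°, 180°]: -159.8°.
(The naïve average (+168.2 + -127.8)/2 = 20.2° is on the wrong side of the globe.)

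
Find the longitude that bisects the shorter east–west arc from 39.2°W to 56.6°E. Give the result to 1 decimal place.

Signed shortest Δλ from -39.2° to +56.6° is +95.8°.
Midpoint longitude = -39.2° + (+95.8°)/2 = -39.2° + 47.9° = +8.7°.

8.7°E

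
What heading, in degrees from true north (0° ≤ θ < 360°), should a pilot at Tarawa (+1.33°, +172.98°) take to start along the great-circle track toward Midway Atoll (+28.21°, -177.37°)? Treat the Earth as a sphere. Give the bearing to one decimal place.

Δλ = -177.37 − 172.98 = -350.35°; wrapped into (−180°, 180°]: 9.65°.
θ = atan2( sin Δλ · cos φ₂ , cos φ₁ · sin φ₂ − sin φ₁ · cos φ₂ · cos Δλ )
  = atan2(0.14772, 0.45241) = 18.082° → normalised to [0°, 360°): 18.082°.

18.1°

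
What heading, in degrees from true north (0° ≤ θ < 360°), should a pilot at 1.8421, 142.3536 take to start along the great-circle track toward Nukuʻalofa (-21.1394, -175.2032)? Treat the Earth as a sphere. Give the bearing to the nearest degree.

Δλ = -175.2032 − 142.3536 = -317.5568°; wrapped into (−180°, 180°]: 42.4432°.
θ = atan2( sin Δλ · cos φ₂ , cos φ₁ · sin φ₂ − sin φ₁ · cos φ₂ · cos Δλ )
  = atan2(0.62944, -0.38258) = 121.291° → normalised to [0°, 360°): 121.291°.

121°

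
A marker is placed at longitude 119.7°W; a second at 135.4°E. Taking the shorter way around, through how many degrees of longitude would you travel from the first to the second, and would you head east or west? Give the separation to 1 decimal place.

104.9° west

Raw difference: 135.4 − -119.7 = 255.1°.
Normalise into (−180°, 180°]: 255.1° − 360° = -104.9°.
Negative ⇒ the second point lies to the west; separation 104.9°.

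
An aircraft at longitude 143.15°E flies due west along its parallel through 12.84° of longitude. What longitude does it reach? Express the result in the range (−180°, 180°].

130.31°E

Start at +143.15°; shift −12.84° → +130.31°.
+130.31° already lies in (−180°, 180°].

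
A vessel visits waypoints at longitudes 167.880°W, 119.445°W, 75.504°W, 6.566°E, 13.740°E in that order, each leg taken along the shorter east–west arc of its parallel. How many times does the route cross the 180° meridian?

0

Leg 1: -167.880° → -119.445°, shortest Δλ = 48.435° (east) — does not cross 180°.
Leg 2: -119.445° → -75.504°, shortest Δλ = 43.941° (east) — does not cross 180°.
Leg 3: -75.504° → +6.566°, shortest Δλ = 82.07° (east) — does not cross 180°.
Leg 4: +6.566° → +13.740°, shortest Δλ = 7.174° (east) — does not cross 180°.
Total crossings: 0.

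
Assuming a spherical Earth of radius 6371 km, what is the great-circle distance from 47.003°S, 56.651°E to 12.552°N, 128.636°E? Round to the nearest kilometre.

Δλ = 128.636 − 56.651 = 71.985°.
Δφ = 12.552 − -47.003 = 59.555°.
a = sin²(Δφ/2) + cos φ₁ · cos φ₂ · sin²(Δλ/2) = 0.476542.
c = 2·atan2(√a, √(1−a)) = 1.52386 rad → d = 6371·c ≈ 9708.53 km.

9709 km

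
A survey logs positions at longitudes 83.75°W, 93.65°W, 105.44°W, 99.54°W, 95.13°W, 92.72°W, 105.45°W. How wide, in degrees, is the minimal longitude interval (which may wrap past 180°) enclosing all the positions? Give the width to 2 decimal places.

21.70°

Sort the longitudes: -105.45°, -105.44°, -99.54°, -95.13°, -93.65°, -92.72°, -83.75°.
Eastward gaps between consecutive values (wrapping around): 0.01°, 5.90°, 4.41°, 1.48°, 0.93°, 8.97°, 338.30°.
Largest gap = 338.30° ⇒ minimal covering band is its complement: 360° − 338.30° = 21.70°.
Band runs from -105.45° eastward to -83.75°.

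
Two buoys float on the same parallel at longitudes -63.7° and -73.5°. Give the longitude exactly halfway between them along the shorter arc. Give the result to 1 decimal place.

-68.6°

Signed shortest Δλ from -63.7° to -73.5° is -9.8°.
Midpoint longitude = -63.7° + (-9.8°)/2 = -63.7° − 4.9° = -68.6°.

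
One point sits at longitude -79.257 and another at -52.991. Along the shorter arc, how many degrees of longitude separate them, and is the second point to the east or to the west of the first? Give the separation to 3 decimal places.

Raw difference: -52.991 − -79.257 = 26.266°.
Normalise into (−180°, 180°]: 26.266° stays 26.266°.
Positive ⇒ the second point lies to the east; separation 26.266°.

26.266° east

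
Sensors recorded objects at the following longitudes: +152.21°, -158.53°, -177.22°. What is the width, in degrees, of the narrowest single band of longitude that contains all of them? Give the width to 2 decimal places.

Sort the longitudes: -177.22°, -158.53°, +152.21°.
Eastward gaps between consecutive values (wrapping around): 18.69°, 310.74°, 30.57°.
Largest gap = 310.74° ⇒ minimal covering band is its complement: 360° − 310.74° = 49.26°.
Band runs from +152.21° eastward to -158.53°, crossing the antimeridian.

49.26°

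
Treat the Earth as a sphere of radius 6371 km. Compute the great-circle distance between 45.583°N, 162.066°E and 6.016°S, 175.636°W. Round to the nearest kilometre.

Δλ = -175.636 − 162.066 = -337.702°; wrapped into (−180°, 180°]: 22.298°.
Δφ = -6.016 − 45.583 = -51.599°.
a = sin²(Δφ/2) + cos φ₁ · cos φ₂ · sin²(Δλ/2) = 0.215442.
c = 2·atan2(√a, √(1−a)) = 0.96537 rad → d = 6371·c ≈ 6150.35 km.

6150 km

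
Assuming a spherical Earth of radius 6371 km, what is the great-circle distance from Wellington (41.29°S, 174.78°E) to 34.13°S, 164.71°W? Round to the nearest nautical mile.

1061 nmi

Δλ = -164.71 − 174.78 = -339.49°; wrapped into (−180°, 180°]: 20.51°.
Δφ = -34.13 − -41.29 = 7.16°.
a = sin²(Δφ/2) + cos φ₁ · cos φ₂ · sin²(Δλ/2) = 0.023612.
c = 2·atan2(√a, √(1−a)) = 0.30855 rad → d = 6371·c ≈ 1965.75 km ≈ 1061.42 nmi.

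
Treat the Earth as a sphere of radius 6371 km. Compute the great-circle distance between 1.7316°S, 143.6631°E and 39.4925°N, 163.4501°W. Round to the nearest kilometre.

Δλ = -163.4501 − 143.6631 = -307.1132°; wrapped into (−180°, 180°]: 52.8868°.
Δφ = 39.4925 − -1.7316 = 41.2241°.
a = sin²(Δφ/2) + cos φ₁ · cos φ₂ · sin²(Δλ/2) = 0.276894.
c = 2·atan2(√a, √(1−a)) = 1.10827 rad → d = 6371·c ≈ 7060.78 km.

7061 km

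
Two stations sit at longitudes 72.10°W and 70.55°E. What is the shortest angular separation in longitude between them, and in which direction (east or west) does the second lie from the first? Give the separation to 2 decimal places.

Raw difference: 70.55 − -72.10 = 142.65°.
Normalise into (−180°, 180°]: 142.65° stays 142.65°.
Positive ⇒ the second point lies to the east; separation 142.65°.

142.65° east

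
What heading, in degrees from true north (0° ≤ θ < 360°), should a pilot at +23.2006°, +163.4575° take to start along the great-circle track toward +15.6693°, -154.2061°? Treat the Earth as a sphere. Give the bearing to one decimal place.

Δλ = -154.2061 − 163.4575 = -317.6636°; wrapped into (−180°, 180°]: 42.3364°.
θ = atan2( sin Δλ · cos φ₂ , cos φ₁ · sin φ₂ − sin φ₁ · cos φ₂ · cos Δλ )
  = atan2(0.64845, -0.03214) = 92.838° → normalised to [0°, 360°): 92.838°.

92.8°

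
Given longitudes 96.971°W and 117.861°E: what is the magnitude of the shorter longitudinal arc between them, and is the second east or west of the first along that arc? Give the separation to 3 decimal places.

145.168° west

Raw difference: 117.861 − -96.971 = 214.832°.
Normalise into (−180°, 180°]: 214.832° − 360° = -145.168°.
Negative ⇒ the second point lies to the west; separation 145.168°.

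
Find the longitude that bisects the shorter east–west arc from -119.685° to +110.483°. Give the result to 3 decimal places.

+175.399°

Signed shortest Δλ from -119.685° to +110.483° is -129.832°.
Midpoint longitude = -119.685° + (-129.832°)/2 = -119.685° − 64.916° = -184.601°.
Normalise into (−180°, 180°]: +175.399°.
(The naïve average (-119.685 + +110.483)/2 = -4.601° is on the wrong side of the globe.)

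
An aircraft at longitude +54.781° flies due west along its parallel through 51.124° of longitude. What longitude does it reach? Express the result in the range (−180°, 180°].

+3.657°

Start at +54.781°; shift −51.124° → +3.657°.
+3.657° already lies in (−180°, 180°].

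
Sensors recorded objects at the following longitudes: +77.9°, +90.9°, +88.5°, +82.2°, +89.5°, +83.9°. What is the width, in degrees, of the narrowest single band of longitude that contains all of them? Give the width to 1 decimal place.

13.0°

Sort the longitudes: +77.9°, +82.2°, +83.9°, +88.5°, +89.5°, +90.9°.
Eastward gaps between consecutive values (wrapping around): 4.3°, 1.7°, 4.6°, 1.0°, 1.4°, 347.0°.
Largest gap = 347.0° ⇒ minimal covering band is its complement: 360° − 347.0° = 13.0°.
Band runs from +77.9° eastward to +90.9°.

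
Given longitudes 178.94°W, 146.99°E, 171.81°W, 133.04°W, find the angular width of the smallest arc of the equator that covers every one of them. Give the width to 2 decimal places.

79.97°

Sort the longitudes: -178.94°, -171.81°, -133.04°, +146.99°.
Eastward gaps between consecutive values (wrapping around): 7.13°, 38.77°, 280.03°, 34.07°.
Largest gap = 280.03° ⇒ minimal covering band is its complement: 360° − 280.03° = 79.97°.
Band runs from +146.99° eastward to -133.04°, crossing the antimeridian.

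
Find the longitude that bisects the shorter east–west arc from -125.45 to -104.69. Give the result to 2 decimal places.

Signed shortest Δλ from -125.45° to -104.69° is +20.76°.
Midpoint longitude = -125.45° + (+20.76°)/2 = -125.45° + 10.38° = -115.07°.

-115.07°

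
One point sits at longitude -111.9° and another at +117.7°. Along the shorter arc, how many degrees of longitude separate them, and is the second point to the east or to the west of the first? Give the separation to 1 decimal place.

Raw difference: 117.7 − -111.9 = 229.6°.
Normalise into (−180°, 180°]: 229.6° − 360° = -130.4°.
Negative ⇒ the second point lies to the west; separation 130.4°.

130.4° west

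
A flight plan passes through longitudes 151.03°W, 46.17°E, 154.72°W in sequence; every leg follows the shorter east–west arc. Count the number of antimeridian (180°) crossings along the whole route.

Leg 1: -151.03° → +46.17°, shortest Δλ = -162.8° (west) — crosses 180°.
Leg 2: +46.17° → -154.72°, shortest Δλ = 159.11° (east) — crosses 180°.
Total crossings: 2.

2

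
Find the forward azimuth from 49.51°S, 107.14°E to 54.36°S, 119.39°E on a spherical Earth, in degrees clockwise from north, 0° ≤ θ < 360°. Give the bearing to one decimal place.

Δλ = 119.39 − 107.14 = 12.25°.
θ = atan2( sin Δλ · cos φ₂ , cos φ₁ · sin φ₂ − sin φ₁ · cos φ₂ · cos Δλ )
  = atan2(0.12363, -0.09464) = 127.433° → normalised to [0°, 360°): 127.433°.

127.4°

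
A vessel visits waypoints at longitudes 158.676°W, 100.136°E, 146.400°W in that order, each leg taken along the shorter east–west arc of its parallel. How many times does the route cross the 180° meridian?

Leg 1: -158.676° → +100.136°, shortest Δλ = -101.188° (west) — crosses 180°.
Leg 2: +100.136° → -146.400°, shortest Δλ = 113.464° (east) — crosses 180°.
Total crossings: 2.

2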